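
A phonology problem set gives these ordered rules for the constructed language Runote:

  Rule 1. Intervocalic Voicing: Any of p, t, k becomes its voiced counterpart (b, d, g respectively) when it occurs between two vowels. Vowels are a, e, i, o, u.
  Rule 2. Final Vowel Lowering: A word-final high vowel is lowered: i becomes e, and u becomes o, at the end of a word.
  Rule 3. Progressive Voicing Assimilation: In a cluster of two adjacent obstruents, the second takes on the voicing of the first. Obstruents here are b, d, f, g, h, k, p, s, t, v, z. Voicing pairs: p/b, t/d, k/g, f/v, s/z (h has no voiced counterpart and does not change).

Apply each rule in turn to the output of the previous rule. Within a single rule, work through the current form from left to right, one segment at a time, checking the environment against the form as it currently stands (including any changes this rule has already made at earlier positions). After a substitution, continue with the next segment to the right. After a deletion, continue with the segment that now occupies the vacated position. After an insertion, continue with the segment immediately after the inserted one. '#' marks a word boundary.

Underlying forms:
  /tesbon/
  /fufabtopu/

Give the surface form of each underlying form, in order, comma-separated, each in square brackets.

[tespon], [fufabdobo]

/tesbon/:
  Rule 1 Intervocalic Voicing: no change — [tesbon]
  Rule 2 Final Vowel Lowering: no change — [tesbon]
  Rule 3 Progressive Voicing Assimilation: [tesbon] → [tespon]
/fufabtopu/:
  Rule 1 Intervocalic Voicing: [fufabtopu] → [fufabtobu]
  Rule 2 Final Vowel Lowering: [fufabtobu] → [fufabtobo]
  Rule 3 Progressive Voicing Assimilation: [fufabtobo] → [fufabdobo]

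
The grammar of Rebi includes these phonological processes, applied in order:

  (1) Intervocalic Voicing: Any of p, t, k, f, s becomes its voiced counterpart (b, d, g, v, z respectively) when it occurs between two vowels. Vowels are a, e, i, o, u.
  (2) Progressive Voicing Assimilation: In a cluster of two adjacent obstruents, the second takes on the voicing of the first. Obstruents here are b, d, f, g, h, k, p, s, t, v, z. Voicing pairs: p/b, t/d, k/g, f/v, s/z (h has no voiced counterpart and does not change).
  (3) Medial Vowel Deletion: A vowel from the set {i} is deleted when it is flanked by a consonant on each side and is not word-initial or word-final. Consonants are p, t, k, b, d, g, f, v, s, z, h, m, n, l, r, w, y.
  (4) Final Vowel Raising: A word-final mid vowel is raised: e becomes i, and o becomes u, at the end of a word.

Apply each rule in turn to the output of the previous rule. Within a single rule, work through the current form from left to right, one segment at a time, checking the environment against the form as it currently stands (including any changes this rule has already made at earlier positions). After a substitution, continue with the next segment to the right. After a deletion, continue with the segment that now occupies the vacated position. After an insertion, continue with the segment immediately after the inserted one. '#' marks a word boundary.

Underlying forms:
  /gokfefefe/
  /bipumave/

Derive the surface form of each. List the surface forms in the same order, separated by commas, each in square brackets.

/gokfefefe/:
  (1) Intervocalic Voicing: [gokfefefe] → [gokfeveve]
  (2) Progressive Voicing Assimilation: no change — [gokfeveve]
  (3) Medial Vowel Deletion: no change — [gokfeveve]
  (4) Final Vowel Raising: [gokfeveve] → [gokfevevi]
/bipumave/:
  (1) Intervocalic Voicing: [bipumave] → [bibumave]
  (2) Progressive Voicing Assimilation: no change — [bibumave]
  (3) Medial Vowel Deletion: [bibumave] → [bbumave]
  (4) Final Vowel Raising: [bbumave] → [bbumavi]

[gokfevevi], [bbumavi]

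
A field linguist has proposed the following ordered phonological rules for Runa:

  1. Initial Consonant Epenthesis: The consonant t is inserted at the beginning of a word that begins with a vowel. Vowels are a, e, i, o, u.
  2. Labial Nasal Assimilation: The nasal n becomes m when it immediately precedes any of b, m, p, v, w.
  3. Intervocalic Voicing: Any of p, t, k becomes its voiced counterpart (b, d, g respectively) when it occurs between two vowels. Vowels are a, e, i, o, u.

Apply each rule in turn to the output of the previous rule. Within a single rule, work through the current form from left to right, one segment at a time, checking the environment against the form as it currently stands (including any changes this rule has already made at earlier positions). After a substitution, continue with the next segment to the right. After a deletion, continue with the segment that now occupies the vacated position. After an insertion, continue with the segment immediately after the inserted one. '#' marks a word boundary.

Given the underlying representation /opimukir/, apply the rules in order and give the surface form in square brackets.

1 Initial Consonant Epenthesis: [opimukir] → [topimukir]
2 Labial Nasal Assimilation: no change — [topimukir]
3 Intervocalic Voicing: [topimukir] → [tobimugir]

[tobimugir]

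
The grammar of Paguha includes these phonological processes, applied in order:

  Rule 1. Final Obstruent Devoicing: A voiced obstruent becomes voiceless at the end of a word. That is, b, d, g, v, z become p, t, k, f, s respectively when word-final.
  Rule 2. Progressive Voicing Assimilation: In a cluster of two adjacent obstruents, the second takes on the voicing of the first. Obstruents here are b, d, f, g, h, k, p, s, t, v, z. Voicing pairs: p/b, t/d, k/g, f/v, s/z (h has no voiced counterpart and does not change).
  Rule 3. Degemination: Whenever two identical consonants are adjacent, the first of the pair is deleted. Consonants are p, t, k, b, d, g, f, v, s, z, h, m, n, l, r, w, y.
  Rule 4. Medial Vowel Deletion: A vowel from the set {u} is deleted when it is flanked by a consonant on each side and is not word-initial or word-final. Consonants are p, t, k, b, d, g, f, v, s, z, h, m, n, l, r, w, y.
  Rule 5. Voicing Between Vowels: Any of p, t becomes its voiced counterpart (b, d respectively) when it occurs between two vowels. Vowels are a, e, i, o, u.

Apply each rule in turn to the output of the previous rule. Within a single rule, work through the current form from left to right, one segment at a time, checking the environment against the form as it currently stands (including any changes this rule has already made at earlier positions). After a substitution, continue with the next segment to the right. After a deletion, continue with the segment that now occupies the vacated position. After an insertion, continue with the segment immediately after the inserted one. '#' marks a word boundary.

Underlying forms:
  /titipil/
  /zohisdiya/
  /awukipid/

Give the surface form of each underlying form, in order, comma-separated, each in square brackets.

/titipil/:
  Rule 1 Final Obstruent Devoicing: no change — [titipil]
  Rule 2 Progressive Voicing Assimilation: no change — [titipil]
  Rule 3 Degemination: no change — [titipil]
  Rule 4 Medial Vowel Deletion: no change — [titipil]
  Rule 5 Voicing Between Vowels: [titipil] → [tidibil]
/zohisdiya/:
  Rule 1 Final Obstruent Devoicing: no change — [zohisdiya]
  Rule 2 Progressive Voicing Assimilation: [zohisdiya] → [zohistiya]
  Rule 3 Degemination: no change — [zohistiya]
  Rule 4 Medial Vowel Deletion: no change — [zohistiya]
  Rule 5 Voicing Between Vowels: no change — [zohistiya]
/awukipid/:
  Rule 1 Final Obstruent Devoicing: [awukipid] → [awukipit]
  Rule 2 Progressive Voicing Assimilation: no change — [awukipit]
  Rule 3 Degemination: no change — [awukipit]
  Rule 4 Medial Vowel Deletion: [awukipit] → [awkipit]
  Rule 5 Voicing Between Vowels: [awkipit] → [awkibit]

[tidibil], [zohistiya], [awkibit]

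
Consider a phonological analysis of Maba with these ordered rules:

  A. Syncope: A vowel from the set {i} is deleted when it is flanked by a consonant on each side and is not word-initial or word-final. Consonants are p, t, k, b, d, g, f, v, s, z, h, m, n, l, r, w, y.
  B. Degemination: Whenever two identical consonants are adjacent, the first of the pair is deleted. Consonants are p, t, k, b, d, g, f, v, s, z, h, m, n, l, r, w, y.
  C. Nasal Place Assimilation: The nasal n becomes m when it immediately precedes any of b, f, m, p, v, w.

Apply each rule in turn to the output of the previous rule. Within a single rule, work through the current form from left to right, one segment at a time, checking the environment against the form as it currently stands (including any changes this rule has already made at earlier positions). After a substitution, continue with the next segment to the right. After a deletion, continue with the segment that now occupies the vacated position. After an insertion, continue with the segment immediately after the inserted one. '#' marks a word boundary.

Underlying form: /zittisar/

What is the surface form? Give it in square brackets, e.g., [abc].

A Syncope: [zittisar] → [zttsar]
B Degemination: [zttsar] → [ztsar]
C Nasal Place Assimilation: no change — [ztsar]

[ztsar]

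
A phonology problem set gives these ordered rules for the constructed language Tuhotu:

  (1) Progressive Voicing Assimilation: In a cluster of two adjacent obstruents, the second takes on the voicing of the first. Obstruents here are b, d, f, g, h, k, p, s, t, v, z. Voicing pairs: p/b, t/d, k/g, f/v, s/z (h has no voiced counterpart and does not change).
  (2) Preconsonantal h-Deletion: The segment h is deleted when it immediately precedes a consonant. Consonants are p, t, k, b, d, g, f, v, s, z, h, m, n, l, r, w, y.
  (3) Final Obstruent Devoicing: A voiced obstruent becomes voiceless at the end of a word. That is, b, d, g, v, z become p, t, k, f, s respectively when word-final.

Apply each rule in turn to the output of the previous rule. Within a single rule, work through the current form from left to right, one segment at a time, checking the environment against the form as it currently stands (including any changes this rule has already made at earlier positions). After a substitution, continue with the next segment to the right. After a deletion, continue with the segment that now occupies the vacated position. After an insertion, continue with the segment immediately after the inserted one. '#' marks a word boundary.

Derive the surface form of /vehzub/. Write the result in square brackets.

(1) Progressive Voicing Assimilation: [vehzub] → [vehsub]
(2) Preconsonantal h-Deletion: [vehsub] → [vesub]
(3) Final Obstruent Devoicing: [vesub] → [vesup]

[vesup]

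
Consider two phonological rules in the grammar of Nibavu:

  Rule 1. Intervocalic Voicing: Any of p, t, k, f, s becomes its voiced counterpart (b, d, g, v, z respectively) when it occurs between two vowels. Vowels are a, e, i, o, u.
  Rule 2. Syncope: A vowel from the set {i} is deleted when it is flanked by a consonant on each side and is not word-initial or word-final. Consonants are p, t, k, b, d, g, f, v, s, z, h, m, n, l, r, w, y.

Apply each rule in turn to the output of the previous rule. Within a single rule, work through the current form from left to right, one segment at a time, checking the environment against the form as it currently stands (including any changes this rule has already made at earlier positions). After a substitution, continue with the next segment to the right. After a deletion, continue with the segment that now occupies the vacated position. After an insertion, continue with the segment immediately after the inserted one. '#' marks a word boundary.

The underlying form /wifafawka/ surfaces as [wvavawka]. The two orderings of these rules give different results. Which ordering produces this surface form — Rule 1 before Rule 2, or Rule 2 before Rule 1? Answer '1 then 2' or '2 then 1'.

Order 1 then 2:
  1 Intervocalic Voicing: [wifafawka] → [wivavawka]
  2 Syncope: [wivavawka] → [wvavawka]
  result: [wvavawka]
Order 2 then 1:
  2 Syncope: [wifafawka] → [wfafawka]
  1 Intervocalic Voicing: [wfafawka] → [wfavawka]
  result: [wfavawka]

1 then 2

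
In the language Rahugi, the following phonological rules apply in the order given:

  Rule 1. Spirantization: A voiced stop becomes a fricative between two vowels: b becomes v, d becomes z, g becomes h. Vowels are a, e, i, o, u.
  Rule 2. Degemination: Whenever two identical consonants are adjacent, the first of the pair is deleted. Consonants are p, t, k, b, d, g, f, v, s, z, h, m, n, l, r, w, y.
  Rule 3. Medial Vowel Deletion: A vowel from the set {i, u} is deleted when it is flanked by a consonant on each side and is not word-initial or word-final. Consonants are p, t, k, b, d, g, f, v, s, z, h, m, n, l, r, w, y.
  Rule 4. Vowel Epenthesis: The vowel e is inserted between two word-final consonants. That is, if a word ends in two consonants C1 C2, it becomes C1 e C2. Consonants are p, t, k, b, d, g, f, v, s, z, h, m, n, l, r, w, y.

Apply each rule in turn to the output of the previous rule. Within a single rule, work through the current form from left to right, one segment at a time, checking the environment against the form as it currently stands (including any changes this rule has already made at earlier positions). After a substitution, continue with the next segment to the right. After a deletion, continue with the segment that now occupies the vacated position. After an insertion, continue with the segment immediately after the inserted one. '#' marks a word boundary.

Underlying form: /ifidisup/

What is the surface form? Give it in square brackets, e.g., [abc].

Rule 1 Spirantization: [ifidisup] → [ifizisup]
Rule 2 Degemination: no change — [ifizisup]
Rule 3 Medial Vowel Deletion: [ifizisup] → [ifzsp]
Rule 4 Vowel Epenthesis: [ifzsp] → [ifzsep]

[ifzsep]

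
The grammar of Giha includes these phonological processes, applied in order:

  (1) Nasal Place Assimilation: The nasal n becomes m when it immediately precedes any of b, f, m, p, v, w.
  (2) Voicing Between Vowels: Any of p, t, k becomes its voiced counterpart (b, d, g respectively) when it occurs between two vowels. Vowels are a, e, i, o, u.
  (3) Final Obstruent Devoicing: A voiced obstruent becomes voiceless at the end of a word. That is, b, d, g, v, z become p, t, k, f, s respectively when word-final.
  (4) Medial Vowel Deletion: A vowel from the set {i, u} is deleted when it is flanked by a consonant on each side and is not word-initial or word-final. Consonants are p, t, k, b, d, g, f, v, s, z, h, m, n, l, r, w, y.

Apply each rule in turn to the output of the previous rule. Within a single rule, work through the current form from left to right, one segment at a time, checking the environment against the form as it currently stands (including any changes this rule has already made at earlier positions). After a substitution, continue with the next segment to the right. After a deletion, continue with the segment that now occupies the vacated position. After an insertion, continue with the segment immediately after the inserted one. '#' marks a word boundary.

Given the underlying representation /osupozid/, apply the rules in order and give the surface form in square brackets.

(1) Nasal Place Assimilation: no change — [osupozid]
(2) Voicing Between Vowels: [osupozid] → [osubozid]
(3) Final Obstruent Devoicing: [osubozid] → [osubozit]
(4) Medial Vowel Deletion: [osubozit] → [osbozt]

[osbozt]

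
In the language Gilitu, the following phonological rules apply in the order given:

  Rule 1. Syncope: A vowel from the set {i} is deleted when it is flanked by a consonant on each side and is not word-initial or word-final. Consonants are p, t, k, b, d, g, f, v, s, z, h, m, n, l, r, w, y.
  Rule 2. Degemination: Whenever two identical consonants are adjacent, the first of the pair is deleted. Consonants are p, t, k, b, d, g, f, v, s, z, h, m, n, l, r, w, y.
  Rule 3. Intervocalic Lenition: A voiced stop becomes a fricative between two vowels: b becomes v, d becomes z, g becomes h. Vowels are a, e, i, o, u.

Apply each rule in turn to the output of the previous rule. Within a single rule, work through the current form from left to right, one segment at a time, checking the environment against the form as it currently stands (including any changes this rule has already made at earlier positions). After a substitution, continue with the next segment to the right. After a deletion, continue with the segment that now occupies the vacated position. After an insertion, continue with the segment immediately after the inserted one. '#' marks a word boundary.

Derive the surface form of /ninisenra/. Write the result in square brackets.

[nsenra]

Rule 1 Syncope: [ninisenra] → [nnsenra]
Rule 2 Degemination: [nnsenra] → [nsenra]
Rule 3 Intervocalic Lenition: no change — [nsenra]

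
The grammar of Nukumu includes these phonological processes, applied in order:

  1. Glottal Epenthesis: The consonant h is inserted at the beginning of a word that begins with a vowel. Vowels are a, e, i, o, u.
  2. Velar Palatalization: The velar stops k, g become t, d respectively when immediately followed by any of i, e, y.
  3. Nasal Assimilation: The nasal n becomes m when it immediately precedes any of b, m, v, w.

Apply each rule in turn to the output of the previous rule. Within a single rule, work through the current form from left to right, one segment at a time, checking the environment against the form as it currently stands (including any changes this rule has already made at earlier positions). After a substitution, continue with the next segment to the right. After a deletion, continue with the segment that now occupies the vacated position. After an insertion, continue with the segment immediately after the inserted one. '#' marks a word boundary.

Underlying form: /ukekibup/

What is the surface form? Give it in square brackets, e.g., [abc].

[hutetibup]

1 Glottal Epenthesis: [ukekibup] → [hukekibup]
2 Velar Palatalization: [hukekibup] → [hutetibup]
3 Nasal Assimilation: no change — [hutetibup]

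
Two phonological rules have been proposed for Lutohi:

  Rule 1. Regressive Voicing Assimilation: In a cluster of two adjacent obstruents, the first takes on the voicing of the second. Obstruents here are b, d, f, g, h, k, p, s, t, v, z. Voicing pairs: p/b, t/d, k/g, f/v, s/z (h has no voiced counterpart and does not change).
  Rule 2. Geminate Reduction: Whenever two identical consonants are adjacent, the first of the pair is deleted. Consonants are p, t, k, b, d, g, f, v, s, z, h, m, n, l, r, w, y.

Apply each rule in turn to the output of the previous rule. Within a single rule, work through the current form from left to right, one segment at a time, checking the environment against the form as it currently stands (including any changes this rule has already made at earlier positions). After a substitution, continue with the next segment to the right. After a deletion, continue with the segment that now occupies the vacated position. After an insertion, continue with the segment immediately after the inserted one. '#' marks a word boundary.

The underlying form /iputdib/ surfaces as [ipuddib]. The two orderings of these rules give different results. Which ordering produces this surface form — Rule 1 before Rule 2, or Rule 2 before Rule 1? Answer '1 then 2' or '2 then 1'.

2 then 1

Order 1 then 2:
  1 Regressive Voicing Assimilation: [iputdib] → [ipuddib]
  2 Geminate Reduction: [ipuddib] → [ipudib]
  result: [ipudib]
Order 2 then 1:
  2 Geminate Reduction: no change — [iputdib]
  1 Regressive Voicing Assimilation: [iputdib] → [ipuddib]
  result: [ipuddib]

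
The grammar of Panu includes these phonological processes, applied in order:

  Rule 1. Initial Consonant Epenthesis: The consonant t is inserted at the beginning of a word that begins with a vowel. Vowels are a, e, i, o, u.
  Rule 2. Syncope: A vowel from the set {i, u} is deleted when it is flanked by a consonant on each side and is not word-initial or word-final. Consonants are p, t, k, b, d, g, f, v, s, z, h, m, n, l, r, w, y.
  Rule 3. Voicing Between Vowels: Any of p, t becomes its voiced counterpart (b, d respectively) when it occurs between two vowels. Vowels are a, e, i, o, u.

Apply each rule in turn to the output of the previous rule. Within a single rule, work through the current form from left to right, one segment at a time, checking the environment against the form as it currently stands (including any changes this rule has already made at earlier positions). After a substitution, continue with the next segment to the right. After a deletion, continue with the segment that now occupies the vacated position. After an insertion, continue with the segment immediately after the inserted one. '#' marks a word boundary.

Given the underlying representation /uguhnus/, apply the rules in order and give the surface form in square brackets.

Rule 1 Initial Consonant Epenthesis: [uguhnus] → [tuguhnus]
Rule 2 Syncope: [tuguhnus] → [tghns]
Rule 3 Voicing Between Vowels: no change — [tghns]

[tghns]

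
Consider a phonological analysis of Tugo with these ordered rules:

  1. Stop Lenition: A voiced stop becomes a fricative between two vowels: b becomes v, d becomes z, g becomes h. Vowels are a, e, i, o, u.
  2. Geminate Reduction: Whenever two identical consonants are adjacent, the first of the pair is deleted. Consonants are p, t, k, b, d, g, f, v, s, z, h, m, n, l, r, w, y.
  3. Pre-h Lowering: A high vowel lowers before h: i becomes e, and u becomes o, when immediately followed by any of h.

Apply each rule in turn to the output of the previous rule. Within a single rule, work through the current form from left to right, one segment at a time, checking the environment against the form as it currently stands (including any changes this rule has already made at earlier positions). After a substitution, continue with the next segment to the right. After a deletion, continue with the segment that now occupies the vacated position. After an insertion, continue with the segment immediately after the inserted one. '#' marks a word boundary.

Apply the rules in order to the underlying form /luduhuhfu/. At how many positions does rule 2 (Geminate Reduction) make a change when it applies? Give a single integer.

1 Stop Lenition: [luduhuhfu] → [luzuhuhfu]
2 Geminate Reduction: no change — [luzuhuhfu]
3 Pre-h Lowering: [luzuhuhfu] → [luzohohfu]
Rule 2 changed 0 position(s).

0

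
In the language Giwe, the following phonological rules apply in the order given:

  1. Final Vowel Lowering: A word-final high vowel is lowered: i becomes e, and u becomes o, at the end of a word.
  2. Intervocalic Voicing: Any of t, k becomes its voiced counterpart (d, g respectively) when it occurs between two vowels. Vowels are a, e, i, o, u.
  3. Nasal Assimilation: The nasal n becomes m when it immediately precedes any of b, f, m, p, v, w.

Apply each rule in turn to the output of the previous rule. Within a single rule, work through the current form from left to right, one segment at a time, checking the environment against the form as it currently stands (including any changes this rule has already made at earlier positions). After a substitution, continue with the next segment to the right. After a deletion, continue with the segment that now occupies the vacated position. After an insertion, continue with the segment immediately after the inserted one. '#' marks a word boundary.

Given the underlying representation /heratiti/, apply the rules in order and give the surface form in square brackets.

1 Final Vowel Lowering: [heratiti] → [heratite]
2 Intervocalic Voicing: [heratite] → [heradide]
3 Nasal Assimilation: no change — [heradide]

[heradide]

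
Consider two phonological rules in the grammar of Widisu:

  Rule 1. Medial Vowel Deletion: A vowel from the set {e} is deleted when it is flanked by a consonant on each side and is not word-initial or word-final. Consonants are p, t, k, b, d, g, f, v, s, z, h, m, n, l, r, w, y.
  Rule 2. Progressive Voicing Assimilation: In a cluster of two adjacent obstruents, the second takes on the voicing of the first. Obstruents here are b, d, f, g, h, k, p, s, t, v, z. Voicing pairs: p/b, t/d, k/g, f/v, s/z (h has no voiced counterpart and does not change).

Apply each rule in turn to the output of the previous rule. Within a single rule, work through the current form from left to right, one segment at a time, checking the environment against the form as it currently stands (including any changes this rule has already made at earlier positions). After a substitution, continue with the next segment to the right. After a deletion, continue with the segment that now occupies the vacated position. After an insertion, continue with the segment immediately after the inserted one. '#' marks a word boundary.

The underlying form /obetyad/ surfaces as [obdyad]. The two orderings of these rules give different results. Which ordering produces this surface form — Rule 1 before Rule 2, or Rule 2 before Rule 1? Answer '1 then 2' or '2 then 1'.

Order 1 then 2:
  1 Medial Vowel Deletion: [obetyad] → [obtyad]
  2 Progressive Voicing Assimilation: [obtyad] → [obdyad]
  result: [obdyad]
Order 2 then 1:
  2 Progressive Voicing Assimilation: no change — [obetyad]
  1 Medial Vowel Deletion: [obetyad] → [obtyad]
  result: [obtyad]

1 then 2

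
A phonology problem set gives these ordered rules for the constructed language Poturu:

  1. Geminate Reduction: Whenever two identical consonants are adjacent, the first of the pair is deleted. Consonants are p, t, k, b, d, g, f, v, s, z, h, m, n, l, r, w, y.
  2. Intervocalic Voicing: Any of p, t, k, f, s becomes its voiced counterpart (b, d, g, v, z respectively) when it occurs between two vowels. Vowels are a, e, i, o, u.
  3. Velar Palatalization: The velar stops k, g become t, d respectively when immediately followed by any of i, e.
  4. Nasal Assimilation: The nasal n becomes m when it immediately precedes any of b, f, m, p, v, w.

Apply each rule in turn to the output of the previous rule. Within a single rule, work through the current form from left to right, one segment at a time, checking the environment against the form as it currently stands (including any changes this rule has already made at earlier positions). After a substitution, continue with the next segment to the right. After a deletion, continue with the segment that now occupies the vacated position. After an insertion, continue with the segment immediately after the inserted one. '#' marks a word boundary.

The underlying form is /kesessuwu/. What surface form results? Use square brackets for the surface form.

1 Geminate Reduction: [kesessuwu] → [kesesuwu]
2 Intervocalic Voicing: [kesesuwu] → [kezezuwu]
3 Velar Palatalization: [kezezuwu] → [tezezuwu]
4 Nasal Assimilation: no change — [tezezuwu]

[tezezuwu]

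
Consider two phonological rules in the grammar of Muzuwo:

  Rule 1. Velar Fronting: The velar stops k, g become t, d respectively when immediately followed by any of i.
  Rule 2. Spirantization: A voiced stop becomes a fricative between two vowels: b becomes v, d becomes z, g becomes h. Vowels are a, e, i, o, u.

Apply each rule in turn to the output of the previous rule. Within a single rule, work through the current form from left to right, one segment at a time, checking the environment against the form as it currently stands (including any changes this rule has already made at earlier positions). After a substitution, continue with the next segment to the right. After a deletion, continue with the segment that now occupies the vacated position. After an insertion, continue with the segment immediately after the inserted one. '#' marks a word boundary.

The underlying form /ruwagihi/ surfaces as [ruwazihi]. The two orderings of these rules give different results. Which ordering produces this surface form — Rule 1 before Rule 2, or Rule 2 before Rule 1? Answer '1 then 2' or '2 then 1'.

1 then 2

Order 1 then 2:
  1 Velar Fronting: [ruwagihi] → [ruwadihi]
  2 Spirantization: [ruwadihi] → [ruwazihi]
  result: [ruwazihi]
Order 2 then 1:
  2 Spirantization: [ruwagihi] → [ruwahihi]
  1 Velar Fronting: no change — [ruwahihi]
  result: [ruwahihi]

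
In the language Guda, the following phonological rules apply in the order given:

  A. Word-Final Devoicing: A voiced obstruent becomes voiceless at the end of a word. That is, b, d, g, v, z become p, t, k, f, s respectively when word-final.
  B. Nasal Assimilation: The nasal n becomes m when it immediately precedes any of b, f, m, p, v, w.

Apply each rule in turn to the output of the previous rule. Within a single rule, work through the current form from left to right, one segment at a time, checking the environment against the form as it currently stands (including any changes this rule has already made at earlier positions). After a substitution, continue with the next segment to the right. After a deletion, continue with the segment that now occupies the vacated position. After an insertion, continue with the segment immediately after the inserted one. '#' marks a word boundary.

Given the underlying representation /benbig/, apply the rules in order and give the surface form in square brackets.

[bembik]

A Word-Final Devoicing: [benbig] → [benbik]
B Nasal Assimilation: [benbik] → [bembik]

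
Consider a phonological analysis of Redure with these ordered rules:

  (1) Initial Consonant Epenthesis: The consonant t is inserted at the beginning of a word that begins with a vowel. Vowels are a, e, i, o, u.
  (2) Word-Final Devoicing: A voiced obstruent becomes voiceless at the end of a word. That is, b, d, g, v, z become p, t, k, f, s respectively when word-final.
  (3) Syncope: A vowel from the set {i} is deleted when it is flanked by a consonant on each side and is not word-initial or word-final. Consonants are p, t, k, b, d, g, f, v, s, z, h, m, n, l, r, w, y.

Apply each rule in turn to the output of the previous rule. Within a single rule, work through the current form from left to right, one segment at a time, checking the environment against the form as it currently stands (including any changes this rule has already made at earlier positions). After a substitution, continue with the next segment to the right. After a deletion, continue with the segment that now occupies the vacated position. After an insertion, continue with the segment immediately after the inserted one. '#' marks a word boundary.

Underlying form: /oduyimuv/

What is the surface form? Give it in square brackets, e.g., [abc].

[toduymuf]

(1) Initial Consonant Epenthesis: [oduyimuv] → [toduyimuv]
(2) Word-Final Devoicing: [toduyimuv] → [toduyimuf]
(3) Syncope: [toduyimuf] → [toduymuf]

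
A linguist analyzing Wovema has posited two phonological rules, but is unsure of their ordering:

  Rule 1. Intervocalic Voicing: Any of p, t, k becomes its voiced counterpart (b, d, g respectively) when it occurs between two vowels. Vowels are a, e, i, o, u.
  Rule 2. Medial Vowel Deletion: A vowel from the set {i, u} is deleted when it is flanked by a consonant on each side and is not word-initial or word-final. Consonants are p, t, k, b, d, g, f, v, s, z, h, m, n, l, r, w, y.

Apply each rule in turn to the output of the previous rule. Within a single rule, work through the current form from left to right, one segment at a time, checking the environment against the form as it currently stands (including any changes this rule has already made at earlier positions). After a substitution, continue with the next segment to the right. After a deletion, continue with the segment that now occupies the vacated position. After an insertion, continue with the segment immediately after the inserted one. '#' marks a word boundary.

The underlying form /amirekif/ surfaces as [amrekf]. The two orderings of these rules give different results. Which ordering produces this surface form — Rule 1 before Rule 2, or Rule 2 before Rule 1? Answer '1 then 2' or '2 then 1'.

2 then 1

Order 1 then 2:
  1 Intervocalic Voicing: [amirekif] → [amiregif]
  2 Medial Vowel Deletion: [amiregif] → [amregf]
  result: [amregf]
Order 2 then 1:
  2 Medial Vowel Deletion: [amirekif] → [amrekf]
  1 Intervocalic Voicing: no change — [amrekf]
  result: [amrekf]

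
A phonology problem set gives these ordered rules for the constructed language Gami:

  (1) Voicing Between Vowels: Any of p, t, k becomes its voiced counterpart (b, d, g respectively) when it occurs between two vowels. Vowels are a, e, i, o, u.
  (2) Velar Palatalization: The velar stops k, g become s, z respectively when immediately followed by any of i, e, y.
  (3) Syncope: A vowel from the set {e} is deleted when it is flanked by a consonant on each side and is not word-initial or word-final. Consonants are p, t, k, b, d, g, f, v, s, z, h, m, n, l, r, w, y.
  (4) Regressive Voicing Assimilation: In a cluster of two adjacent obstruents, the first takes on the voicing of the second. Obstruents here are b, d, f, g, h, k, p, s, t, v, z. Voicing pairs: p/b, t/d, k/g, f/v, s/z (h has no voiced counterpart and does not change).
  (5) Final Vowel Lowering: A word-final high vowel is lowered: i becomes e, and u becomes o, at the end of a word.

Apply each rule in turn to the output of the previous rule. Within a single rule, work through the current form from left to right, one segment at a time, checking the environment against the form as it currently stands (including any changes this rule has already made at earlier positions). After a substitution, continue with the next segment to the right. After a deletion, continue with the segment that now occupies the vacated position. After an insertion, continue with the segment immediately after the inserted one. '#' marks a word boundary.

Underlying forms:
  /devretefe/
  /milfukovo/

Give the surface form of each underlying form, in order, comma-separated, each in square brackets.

/devretefe/:
  (1) Voicing Between Vowels: [devretefe] → [devredefe]
  (2) Velar Palatalization: no change — [devredefe]
  (3) Syncope: [devredefe] → [dvrdfe]
  (4) Regressive Voicing Assimilation: [dvrdfe] → [dvrtfe]
  (5) Final Vowel Lowering: no change — [dvrtfe]
/milfukovo/:
  (1) Voicing Between Vowels: [milfukovo] → [milfugovo]
  (2) Velar Palatalization: no change — [milfugovo]
  (3) Syncope: no change — [milfugovo]
  (4) Regressive Voicing Assimilation: no change — [milfugovo]
  (5) Final Vowel Lowering: no change — [milfugovo]

[dvrtfe], [milfugovo]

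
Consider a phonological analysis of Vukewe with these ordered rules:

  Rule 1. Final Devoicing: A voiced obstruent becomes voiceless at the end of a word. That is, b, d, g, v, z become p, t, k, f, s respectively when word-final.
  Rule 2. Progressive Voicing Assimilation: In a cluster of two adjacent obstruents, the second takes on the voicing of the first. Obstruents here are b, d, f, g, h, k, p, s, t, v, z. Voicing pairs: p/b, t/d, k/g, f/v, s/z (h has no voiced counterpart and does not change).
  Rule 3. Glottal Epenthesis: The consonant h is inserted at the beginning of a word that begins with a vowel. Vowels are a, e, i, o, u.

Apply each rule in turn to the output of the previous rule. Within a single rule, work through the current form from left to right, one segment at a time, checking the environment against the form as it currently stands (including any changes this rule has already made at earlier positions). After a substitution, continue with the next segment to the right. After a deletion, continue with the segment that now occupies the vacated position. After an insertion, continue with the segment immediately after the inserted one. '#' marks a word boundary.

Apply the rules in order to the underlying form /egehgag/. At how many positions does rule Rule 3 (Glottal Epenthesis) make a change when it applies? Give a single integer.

Rule 1 Final Devoicing: [egehgag] → [egehgak]
Rule 2 Progressive Voicing Assimilation: [egehgak] → [egehkak]
Rule 3 Glottal Epenthesis: [egehkak] → [hegehkak]
Rule Rule 3 changed 1 position(s).

1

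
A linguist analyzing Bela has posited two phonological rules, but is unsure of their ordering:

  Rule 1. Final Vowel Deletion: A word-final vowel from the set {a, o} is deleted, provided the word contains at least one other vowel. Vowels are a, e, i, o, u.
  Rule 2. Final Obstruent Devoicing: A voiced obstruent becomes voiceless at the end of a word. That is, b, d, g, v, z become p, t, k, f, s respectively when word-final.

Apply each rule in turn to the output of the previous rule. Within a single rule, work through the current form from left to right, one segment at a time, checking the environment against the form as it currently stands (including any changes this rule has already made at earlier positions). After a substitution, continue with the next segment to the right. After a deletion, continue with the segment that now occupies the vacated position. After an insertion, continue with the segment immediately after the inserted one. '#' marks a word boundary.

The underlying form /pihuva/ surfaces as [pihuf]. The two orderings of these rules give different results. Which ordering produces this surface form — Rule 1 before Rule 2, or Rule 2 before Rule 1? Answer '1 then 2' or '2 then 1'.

1 then 2

Order 1 then 2:
  1 Final Vowel Deletion: [pihuva] → [pihuv]
  2 Final Obstruent Devoicing: [pihuv] → [pihuf]
  result: [pihuf]
Order 2 then 1:
  2 Final Obstruent Devoicing: no change — [pihuva]
  1 Final Vowel Deletion: [pihuva] → [pihuv]
  result: [pihuv]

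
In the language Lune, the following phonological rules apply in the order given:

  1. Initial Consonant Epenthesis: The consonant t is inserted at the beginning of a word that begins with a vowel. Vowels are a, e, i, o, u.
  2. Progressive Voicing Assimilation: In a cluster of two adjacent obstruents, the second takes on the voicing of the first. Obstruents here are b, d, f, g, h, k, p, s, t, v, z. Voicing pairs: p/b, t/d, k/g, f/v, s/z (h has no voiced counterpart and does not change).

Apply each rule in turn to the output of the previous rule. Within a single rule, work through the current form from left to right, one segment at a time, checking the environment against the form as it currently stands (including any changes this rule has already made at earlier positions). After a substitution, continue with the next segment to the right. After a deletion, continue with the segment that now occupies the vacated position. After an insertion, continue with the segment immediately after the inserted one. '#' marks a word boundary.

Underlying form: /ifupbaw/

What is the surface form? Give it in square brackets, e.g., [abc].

[tifuppaw]

1 Initial Consonant Epenthesis: [ifupbaw] → [tifupbaw]
2 Progressive Voicing Assimilation: [tifupbaw] → [tifuppaw]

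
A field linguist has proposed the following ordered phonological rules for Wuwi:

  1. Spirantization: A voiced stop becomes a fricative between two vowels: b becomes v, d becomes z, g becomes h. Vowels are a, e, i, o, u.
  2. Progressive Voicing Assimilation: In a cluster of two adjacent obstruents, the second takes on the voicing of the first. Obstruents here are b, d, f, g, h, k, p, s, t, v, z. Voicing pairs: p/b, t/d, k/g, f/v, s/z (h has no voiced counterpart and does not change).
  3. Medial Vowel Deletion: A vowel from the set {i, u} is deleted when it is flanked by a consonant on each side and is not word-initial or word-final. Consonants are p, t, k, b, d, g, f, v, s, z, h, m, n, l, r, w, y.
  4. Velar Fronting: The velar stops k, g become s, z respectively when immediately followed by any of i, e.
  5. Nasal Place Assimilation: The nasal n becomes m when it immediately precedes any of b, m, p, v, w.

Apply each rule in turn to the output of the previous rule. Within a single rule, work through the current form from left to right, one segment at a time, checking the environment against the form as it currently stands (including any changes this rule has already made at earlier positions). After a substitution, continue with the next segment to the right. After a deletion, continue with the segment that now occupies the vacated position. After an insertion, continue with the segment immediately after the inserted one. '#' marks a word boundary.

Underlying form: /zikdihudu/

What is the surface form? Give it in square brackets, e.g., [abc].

[zkthzu]

1 Spirantization: [zikdihudu] → [zikdihuzu]
2 Progressive Voicing Assimilation: [zikdihuzu] → [ziktihuzu]
3 Medial Vowel Deletion: [ziktihuzu] → [zkthzu]
4 Velar Fronting: no change — [zkthzu]
5 Nasal Place Assimilation: no change — [zkthzu]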